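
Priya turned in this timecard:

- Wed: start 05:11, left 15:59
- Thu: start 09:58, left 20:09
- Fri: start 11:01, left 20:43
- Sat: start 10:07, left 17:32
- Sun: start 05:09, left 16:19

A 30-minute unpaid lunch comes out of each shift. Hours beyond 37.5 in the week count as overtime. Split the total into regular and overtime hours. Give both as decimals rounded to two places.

Wed: 05:11–15:59 = 10 h 48 min; less 30 min break → 10 h 18 min
Thu: 09:58–20:09 = 10 h 11 min; less 30 min break → 9 h 41 min
Fri: 11:01–20:43 = 9 h 42 min; less 30 min break → 9 h 12 min
Sat: 10:07–17:32 = 7 h 25 min; less 30 min break → 6 h 55 min
Sun: 05:09–16:19 = 11 h 10 min; less 30 min break → 10 h 40 min
Total worked: 46 h 46 min = 46.77 h.
Threshold 37.5 h → overtime 9 h 16 min, regular 37 h 30 min.

Regular 37.50 hours, overtime 9.27 hours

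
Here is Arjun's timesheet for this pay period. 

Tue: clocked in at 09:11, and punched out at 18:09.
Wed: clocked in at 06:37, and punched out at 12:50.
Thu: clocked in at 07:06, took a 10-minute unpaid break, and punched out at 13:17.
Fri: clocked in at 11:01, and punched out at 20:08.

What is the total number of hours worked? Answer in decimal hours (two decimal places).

30.32 hours

Tue: 09:11–18:09 = 8 h 58 min
Wed: 06:37–12:50 = 6 h 13 min
Thu: 07:06–13:17 = 6 h 11 min; less 10 min break → 6 h 1 min
Fri: 11:01–20:08 = 9 h 7 min
Total: 8 h 58 min + 6 h 13 min + 6 h 1 min + 9 h 7 min = 30 h 19 min.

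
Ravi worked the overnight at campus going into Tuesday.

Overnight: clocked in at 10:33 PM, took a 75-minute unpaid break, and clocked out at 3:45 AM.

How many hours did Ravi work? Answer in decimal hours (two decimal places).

Overnight: 10:33 PM → midnight = 1 h 27 min; midnight → 3:45 AM = 3 h 45 min; span 5 h 12 min; less 75 min break → 3 h 57 min

3.95 hours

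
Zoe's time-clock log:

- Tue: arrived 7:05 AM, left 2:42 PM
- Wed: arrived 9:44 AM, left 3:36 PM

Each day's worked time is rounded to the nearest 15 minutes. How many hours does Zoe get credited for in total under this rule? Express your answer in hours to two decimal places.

Tue: 7:05 AM–2:42 PM = 7 h 37 min → rounds to 7 h 30 min
Wed: 9:44 AM–3:36 PM = 5 h 52 min → rounds to 5 h 45 min
Total credited: 13 h 15 min.

13.25 hours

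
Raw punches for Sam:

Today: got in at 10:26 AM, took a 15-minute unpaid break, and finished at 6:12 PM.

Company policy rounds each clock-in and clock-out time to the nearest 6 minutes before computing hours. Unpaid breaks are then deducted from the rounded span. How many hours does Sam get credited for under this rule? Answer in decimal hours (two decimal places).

Today: in 10:26 AM→10:24 AM, out 6:12 PM→6:12 PM; 7 h 48 min − 15 min = 7 h 33 min

7.55 hours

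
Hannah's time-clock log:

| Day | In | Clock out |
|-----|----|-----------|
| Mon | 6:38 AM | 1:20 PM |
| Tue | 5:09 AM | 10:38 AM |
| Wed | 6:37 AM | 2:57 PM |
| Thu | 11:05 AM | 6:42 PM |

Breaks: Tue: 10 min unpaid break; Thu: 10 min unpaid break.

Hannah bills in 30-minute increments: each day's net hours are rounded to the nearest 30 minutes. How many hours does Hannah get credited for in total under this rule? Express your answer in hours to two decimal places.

28.00 hours

Mon: 6:38 AM–1:20 PM = 6 h 42 min → rounds to 6 h 30 min
Tue: 5:09 AM–10:38 AM = 5 h 29 min − 10 min = 5 h 19 min → rounds to 5 h 30 min
Wed: 6:37 AM–2:57 PM = 8 h 20 min → rounds to 8 h 30 min
Thu: 11:05 AM–6:42 PM = 7 h 37 min − 10 min = 7 h 27 min → rounds to 7 h 30 min
Total credited: 28 h 0 min.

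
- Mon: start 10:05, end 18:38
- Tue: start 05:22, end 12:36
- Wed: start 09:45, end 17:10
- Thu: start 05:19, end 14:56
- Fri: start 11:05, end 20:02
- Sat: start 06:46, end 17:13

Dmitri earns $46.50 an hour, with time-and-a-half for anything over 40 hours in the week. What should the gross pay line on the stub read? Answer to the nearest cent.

$2712.11

Mon: 10:05–18:38 = 8 h 33 min
Tue: 05:22–12:36 = 7 h 14 min
Wed: 09:45–17:10 = 7 h 25 min
Thu: 05:19–14:56 = 9 h 37 min
Fri: 11:05–20:02 = 8 h 57 min
Sat: 06:46–17:13 = 10 h 27 min
Total worked: 52 h 13 min = 3133 min.
Regular 40 h 0 min = 2400 min at $46.50/h; overtime 12 h 13 min = 733 min at $69.75/h.
Pay = (2400 × $46.50 + 733 × $69.75) ÷ 60 = $2712.11.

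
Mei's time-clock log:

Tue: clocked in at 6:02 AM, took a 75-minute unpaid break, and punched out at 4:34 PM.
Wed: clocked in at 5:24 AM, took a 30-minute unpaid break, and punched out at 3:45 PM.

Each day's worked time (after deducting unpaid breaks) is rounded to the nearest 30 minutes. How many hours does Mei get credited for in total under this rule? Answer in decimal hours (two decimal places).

19.50 hours

Tue: 6:02 AM–4:34 PM = 10 h 32 min − 75 min = 9 h 17 min → rounds to 9 h 30 min
Wed: 5:24 AM–3:45 PM = 10 h 21 min − 30 min = 9 h 51 min → rounds to 10 h 0 min
Total credited: 19 h 30 min.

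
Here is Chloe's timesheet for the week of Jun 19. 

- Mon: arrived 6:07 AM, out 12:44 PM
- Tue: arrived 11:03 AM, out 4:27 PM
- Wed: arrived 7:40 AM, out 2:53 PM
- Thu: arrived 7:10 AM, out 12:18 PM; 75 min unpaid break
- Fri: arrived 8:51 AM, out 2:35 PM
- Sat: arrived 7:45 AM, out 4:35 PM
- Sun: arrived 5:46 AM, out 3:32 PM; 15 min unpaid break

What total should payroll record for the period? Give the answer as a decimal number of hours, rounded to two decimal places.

Mon: 6:07 AM–12:44 PM = 6 h 37 min
Tue: 11:03 AM–4:27 PM = 5 h 24 min
Wed: 7:40 AM–2:53 PM = 7 h 13 min
Thu: 7:10 AM–12:18 PM = 5 h 8 min; less 75 min break → 3 h 53 min
Fri: 8:51 AM–2:35 PM = 5 h 44 min
Sat: 7:45 AM–4:35 PM = 8 h 50 min
Sun: 5:46 AM–3:32 PM = 9 h 46 min; less 15 min break → 9 h 31 min
Total: 6 h 37 min + 5 h 24 min + 7 h 13 min + 3 h 53 min + 5 h 44 min + 8 h 50 min + 9 h 31 min = 47 h 12 min.

47.20 hours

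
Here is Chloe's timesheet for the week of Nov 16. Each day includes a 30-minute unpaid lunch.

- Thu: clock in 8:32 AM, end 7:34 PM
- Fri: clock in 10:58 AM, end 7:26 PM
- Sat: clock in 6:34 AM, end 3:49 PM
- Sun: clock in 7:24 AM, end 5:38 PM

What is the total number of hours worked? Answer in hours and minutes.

Thu: 8:32 AM–7:34 PM = 11 h 2 min; less 30 min break → 10 h 32 min
Fri: 10:58 AM–7:26 PM = 8 h 28 min; less 30 min break → 7 h 58 min
Sat: 6:34 AM–3:49 PM = 9 h 15 min; less 30 min break → 8 h 45 min
Sun: 7:24 AM–5:38 PM = 10 h 14 min; less 30 min break → 9 h 44 min
Total: 10 h 32 min + 7 h 58 min + 8 h 45 min + 9 h 44 min = 36 h 59 min.

36 h 59 min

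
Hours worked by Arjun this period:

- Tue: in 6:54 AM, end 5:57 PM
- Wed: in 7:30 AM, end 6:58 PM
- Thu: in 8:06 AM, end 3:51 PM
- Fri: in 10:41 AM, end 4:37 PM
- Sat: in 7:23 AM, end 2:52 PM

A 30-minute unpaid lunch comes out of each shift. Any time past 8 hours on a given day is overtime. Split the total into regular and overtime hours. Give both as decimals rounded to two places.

Regular 35.67 hours, overtime 5.52 hours

Tue: 6:54 AM–5:57 PM = 11 h 3 min; less 30 min break → 10 h 33 min
Wed: 7:30 AM–6:58 PM = 11 h 28 min; less 30 min break → 10 h 58 min
Thu: 8:06 AM–3:51 PM = 7 h 45 min; less 30 min break → 7 h 15 min
Fri: 10:41 AM–4:37 PM = 5 h 56 min; less 30 min break → 5 h 26 min
Sat: 7:23 AM–2:52 PM = 7 h 29 min; less 30 min break → 6 h 59 min
Tue reg 8 h 0 min / OT 2 h 33 min; Wed reg 8 h 0 min / OT 2 h 58 min; Thu reg 7 h 15 min / OT 0 h 0 min; Fri reg 5 h 26 min / OT 0 h 0 min; Sat reg 6 h 59 min / OT 0 h 0 min.
Totals: regular 35 h 40 min, overtime 5 h 31 min.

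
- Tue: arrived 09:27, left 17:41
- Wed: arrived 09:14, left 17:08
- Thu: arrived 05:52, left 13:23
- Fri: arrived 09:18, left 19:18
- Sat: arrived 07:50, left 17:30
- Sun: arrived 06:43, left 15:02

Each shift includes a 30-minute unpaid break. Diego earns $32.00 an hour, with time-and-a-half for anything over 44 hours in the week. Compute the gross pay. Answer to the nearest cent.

$1630.40

Tue: 09:27–17:41 = 8 h 14 min; less 30 min break → 7 h 44 min
Wed: 09:14–17:08 = 7 h 54 min; less 30 min break → 7 h 24 min
Thu: 05:52–13:23 = 7 h 31 min; less 30 min break → 7 h 1 min
Fri: 09:18–19:18 = 10 h 0 min; less 30 min break → 9 h 30 min
Sat: 07:50–17:30 = 9 h 40 min; less 30 min break → 9 h 10 min
Sun: 06:43–15:02 = 8 h 19 min; less 30 min break → 7 h 49 min
Total worked: 48 h 38 min = 2918 min.
Regular 44 h 0 min = 2640 min at $32.00/h; overtime 4 h 38 min = 278 min at $48.00/h.
Pay = (2640 × $32.00 + 278 × $48.00) ÷ 60 = $1630.40.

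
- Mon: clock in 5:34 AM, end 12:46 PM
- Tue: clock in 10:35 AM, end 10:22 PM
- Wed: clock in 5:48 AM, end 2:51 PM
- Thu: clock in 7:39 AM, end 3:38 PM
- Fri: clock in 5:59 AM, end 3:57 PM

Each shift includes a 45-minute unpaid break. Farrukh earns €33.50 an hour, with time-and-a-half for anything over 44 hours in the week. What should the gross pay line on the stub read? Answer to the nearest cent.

€1414.82

Mon: 5:34 AM–12:46 PM = 7 h 12 min; less 45 min break → 6 h 27 min
Tue: 10:35 AM–10:22 PM = 11 h 47 min; less 45 min break → 11 h 2 min
Wed: 5:48 AM–2:51 PM = 9 h 3 min; less 45 min break → 8 h 18 min
Thu: 7:39 AM–3:38 PM = 7 h 59 min; less 45 min break → 7 h 14 min
Fri: 5:59 AM–3:57 PM = 9 h 58 min; less 45 min break → 9 h 13 min
Total worked: 42 h 14 min = 2534 min.
Regular 42 h 14 min = 2534 min at €33.50/h; overtime 0 h 0 min = 0 min at €50.25/h.
Pay = (2534 × €33.50 + 0 × €50.25) ÷ 60 = €1414.82.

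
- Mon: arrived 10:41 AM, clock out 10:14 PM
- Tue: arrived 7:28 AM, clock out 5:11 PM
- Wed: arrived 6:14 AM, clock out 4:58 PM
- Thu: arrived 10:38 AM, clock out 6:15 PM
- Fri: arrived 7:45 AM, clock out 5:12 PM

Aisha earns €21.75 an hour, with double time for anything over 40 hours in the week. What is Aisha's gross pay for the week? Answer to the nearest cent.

Mon: 10:41 AM–10:14 PM = 11 h 33 min
Tue: 7:28 AM–5:11 PM = 9 h 43 min
Wed: 6:14 AM–4:58 PM = 10 h 44 min
Thu: 10:38 AM–6:15 PM = 7 h 37 min
Fri: 7:45 AM–5:12 PM = 9 h 27 min
Total worked: 49 h 4 min = 2944 min.
Regular 40 h 0 min = 2400 min at €21.75/h; overtime 9 h 4 min = 544 min at €43.50/h.
Pay = (2400 × €21.75 + 544 × €43.50) ÷ 60 = €1264.40.

€1264.40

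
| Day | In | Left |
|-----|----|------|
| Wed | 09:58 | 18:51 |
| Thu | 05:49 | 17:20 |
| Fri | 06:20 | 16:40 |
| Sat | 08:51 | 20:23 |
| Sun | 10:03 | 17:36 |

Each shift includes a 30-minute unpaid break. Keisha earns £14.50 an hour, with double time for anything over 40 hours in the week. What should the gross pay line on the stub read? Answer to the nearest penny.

£792.18

Wed: 09:58–18:51 = 8 h 53 min; less 30 min break → 8 h 23 min
Thu: 05:49–17:20 = 11 h 31 min; less 30 min break → 11 h 1 min
Fri: 06:20–16:40 = 10 h 20 min; less 30 min break → 9 h 50 min
Sat: 08:51–20:23 = 11 h 32 min; less 30 min break → 11 h 2 min
Sun: 10:03–17:36 = 7 h 33 min; less 30 min break → 7 h 3 min
Total worked: 47 h 19 min = 2839 min.
Regular 40 h 0 min = 2400 min at £14.50/h; overtime 7 h 19 min = 439 min at £29.00/h.
Pay = (2400 × £14.50 + 439 × £29.00) ÷ 60 = £792.18.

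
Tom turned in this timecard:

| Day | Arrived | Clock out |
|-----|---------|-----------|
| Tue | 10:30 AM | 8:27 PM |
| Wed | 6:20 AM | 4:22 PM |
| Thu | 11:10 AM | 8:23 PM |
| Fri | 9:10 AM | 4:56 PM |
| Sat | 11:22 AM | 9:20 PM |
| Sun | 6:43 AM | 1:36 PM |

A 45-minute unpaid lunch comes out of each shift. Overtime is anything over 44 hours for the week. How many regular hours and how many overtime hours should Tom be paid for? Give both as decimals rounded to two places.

Regular 44.00 hours, overtime 5.32 hours

Tue: 10:30 AM–8:27 PM = 9 h 57 min; less 45 min break → 9 h 12 min
Wed: 6:20 AM–4:22 PM = 10 h 2 min; less 45 min break → 9 h 17 min
Thu: 11:10 AM–8:23 PM = 9 h 13 min; less 45 min break → 8 h 28 min
Fri: 9:10 AM–4:56 PM = 7 h 46 min; less 45 min break → 7 h 1 min
Sat: 11:22 AM–9:20 PM = 9 h 58 min; less 45 min break → 9 h 13 min
Sun: 6:43 AM–1:36 PM = 6 h 53 min; less 45 min break → 6 h 8 min
Total worked: 49 h 19 min = 49.32 h.
Threshold 44 h → overtime 5 h 19 min, regular 44 h 0 min.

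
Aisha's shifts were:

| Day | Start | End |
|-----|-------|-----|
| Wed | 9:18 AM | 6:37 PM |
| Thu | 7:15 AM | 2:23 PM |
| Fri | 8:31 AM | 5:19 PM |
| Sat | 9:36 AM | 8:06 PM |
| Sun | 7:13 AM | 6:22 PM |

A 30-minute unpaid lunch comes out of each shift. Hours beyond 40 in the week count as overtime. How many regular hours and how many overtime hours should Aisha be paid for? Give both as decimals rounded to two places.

Wed: 9:18 AM–6:37 PM = 9 h 19 min; less 30 min break → 8 h 49 min
Thu: 7:15 AM–2:23 PM = 7 h 8 min; less 30 min break → 6 h 38 min
Fri: 8:31 AM–5:19 PM = 8 h 48 min; less 30 min break → 8 h 18 min
Sat: 9:36 AM–8:06 PM = 10 h 30 min; less 30 min break → 10 h 0 min
Sun: 7:13 AM–6:22 PM = 11 h 9 min; less 30 min break → 10 h 39 min
Total worked: 44 h 24 min = 44.40 h.
Threshold 40 h → overtime 4 h 24 min, regular 40 h 0 min.

Regular 40.00 hours, overtime 4.40 hours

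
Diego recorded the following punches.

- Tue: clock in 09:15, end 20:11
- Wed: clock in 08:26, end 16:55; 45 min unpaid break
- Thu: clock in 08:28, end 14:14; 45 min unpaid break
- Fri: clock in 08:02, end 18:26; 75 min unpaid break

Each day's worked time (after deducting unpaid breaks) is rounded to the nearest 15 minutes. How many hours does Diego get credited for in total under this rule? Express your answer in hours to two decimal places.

33.00 hours

Tue: 09:15–20:11 = 10 h 56 min → rounds to 11 h 0 min
Wed: 08:26–16:55 = 8 h 29 min − 45 min = 7 h 44 min → rounds to 7 h 45 min
Thu: 08:28–14:14 = 5 h 46 min − 45 min = 5 h 1 min → rounds to 5 h 0 min
Fri: 08:02–18:26 = 10 h 24 min − 75 min = 9 h 9 min → rounds to 9 h 15 min
Total credited: 33 h 0 min.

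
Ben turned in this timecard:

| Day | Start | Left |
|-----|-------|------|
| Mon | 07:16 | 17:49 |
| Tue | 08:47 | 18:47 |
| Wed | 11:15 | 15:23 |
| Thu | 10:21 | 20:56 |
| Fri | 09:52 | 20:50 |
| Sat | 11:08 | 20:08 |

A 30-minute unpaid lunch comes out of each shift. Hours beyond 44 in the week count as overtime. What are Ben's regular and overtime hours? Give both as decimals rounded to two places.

Mon: 07:16–17:49 = 10 h 33 min; less 30 min break → 10 h 3 min
Tue: 08:47–18:47 = 10 h 0 min; less 30 min break → 9 h 30 min
Wed: 11:15–15:23 = 4 h 8 min; less 30 min break → 3 h 38 min
Thu: 10:21–20:56 = 10 h 35 min; less 30 min break → 10 h 5 min
Fri: 09:52–20:50 = 10 h 58 min; less 30 min break → 10 h 28 min
Sat: 11:08–20:08 = 9 h 0 min; less 30 min break → 8 h 30 min
Total worked: 52 h 14 min = 52.23 h.
Threshold 44 h → overtime 8 h 14 min, regular 44 h 0 min.

Regular 44.00 hours, overtime 8.23 hours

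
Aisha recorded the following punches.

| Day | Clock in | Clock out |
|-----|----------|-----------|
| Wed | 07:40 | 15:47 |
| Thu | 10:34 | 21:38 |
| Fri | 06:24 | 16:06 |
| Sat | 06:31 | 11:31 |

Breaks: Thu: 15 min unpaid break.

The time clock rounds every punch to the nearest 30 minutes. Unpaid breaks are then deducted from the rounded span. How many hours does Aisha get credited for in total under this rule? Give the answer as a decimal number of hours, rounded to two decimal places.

33.75 hours

Wed: in 07:40→07:30, out 15:47→16:00; 8 h 30 min
Thu: in 10:34→10:30, out 21:38→21:30; 11 h 0 min − 15 min = 10 h 45 min
Fri: in 06:24→06:30, out 16:06→16:00; 9 h 30 min
Sat: in 06:31→06:30, out 11:31→11:30; 5 h 0 min
Total credited: 33 h 45 min.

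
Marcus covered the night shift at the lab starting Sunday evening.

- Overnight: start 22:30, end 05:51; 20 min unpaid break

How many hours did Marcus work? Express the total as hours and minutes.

7 h 1 min

Overnight: 22:30 → midnight = 1 h 30 min; midnight → 05:51 = 5 h 51 min; span 7 h 21 min; less 20 min break → 7 h 1 min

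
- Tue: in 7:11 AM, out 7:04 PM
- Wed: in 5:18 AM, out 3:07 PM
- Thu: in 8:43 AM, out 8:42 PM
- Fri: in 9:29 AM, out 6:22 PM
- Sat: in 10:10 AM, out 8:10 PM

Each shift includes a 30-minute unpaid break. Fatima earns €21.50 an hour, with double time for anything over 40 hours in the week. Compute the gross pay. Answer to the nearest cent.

€1292.87

Tue: 7:11 AM–7:04 PM = 11 h 53 min; less 30 min break → 11 h 23 min
Wed: 5:18 AM–3:07 PM = 9 h 49 min; less 30 min break → 9 h 19 min
Thu: 8:43 AM–8:42 PM = 11 h 59 min; less 30 min break → 11 h 29 min
Fri: 9:29 AM–6:22 PM = 8 h 53 min; less 30 min break → 8 h 23 min
Sat: 10:10 AM–8:10 PM = 10 h 0 min; less 30 min break → 9 h 30 min
Total worked: 50 h 4 min = 3004 min.
Regular 40 h 0 min = 2400 min at €21.50/h; overtime 10 h 4 min = 604 min at €43.00/h.
Pay = (2400 × €21.50 + 604 × €43.00) ÷ 60 = €1292.87.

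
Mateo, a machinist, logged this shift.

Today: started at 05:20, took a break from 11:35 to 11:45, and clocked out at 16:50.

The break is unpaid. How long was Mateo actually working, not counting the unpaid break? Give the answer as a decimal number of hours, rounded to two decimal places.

Today: 05:20–16:50 = 11 h 30 min; less 10 min break → 11 h 20 min

11.33 hours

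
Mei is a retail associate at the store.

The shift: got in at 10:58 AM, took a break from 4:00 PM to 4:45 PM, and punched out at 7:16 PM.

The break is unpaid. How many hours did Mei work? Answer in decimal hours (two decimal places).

The shift: 10:58 AM–7:16 PM = 8 h 18 min; less 45 min break → 7 h 33 min

7.55 hours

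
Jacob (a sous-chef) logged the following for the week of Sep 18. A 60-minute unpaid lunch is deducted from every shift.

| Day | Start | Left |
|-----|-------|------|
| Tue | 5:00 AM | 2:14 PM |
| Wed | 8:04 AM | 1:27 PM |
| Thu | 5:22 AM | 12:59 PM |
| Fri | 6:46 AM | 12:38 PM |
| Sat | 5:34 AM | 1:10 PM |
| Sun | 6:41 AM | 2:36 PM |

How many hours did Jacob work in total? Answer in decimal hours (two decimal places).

Tue: 5:00 AM–2:14 PM = 9 h 14 min; less 60 min break → 8 h 14 min
Wed: 8:04 AM–1:27 PM = 5 h 23 min; less 60 min break → 4 h 23 min
Thu: 5:22 AM–12:59 PM = 7 h 37 min; less 60 min break → 6 h 37 min
Fri: 6:46 AM–12:38 PM = 5 h 52 min; less 60 min break → 4 h 52 min
Sat: 5:34 AM–1:10 PM = 7 h 36 min; less 60 min break → 6 h 36 min
Sun: 6:41 AM–2:36 PM = 7 h 55 min; less 60 min break → 6 h 55 min
Total: 8 h 14 min + 4 h 23 min + 6 h 37 min + 4 h 52 min + 6 h 36 min + 6 h 55 min = 37 h 37 min.

37.62 hours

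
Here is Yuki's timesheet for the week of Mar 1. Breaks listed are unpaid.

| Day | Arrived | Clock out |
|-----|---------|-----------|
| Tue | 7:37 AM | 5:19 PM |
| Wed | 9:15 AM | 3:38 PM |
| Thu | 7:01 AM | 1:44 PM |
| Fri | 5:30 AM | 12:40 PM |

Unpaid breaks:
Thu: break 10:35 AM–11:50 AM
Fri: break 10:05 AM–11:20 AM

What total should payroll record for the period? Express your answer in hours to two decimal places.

27.47 hours

Tue: 7:37 AM–5:19 PM = 9 h 42 min
Wed: 9:15 AM–3:38 PM = 6 h 23 min
Thu: 7:01 AM–1:44 PM = 6 h 43 min; less 75 min break → 5 h 28 min
Fri: 5:30 AM–12:40 PM = 7 h 10 min; less 75 min break → 5 h 55 min
Total: 9 h 42 min + 6 h 23 min + 5 h 28 min + 5 h 55 min = 27 h 28 min.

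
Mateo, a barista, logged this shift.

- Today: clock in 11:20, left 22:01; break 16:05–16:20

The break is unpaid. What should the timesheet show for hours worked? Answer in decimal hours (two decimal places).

Today: 11:20–22:01 = 10 h 41 min; less 15 min break → 10 h 26 min

10.43 hours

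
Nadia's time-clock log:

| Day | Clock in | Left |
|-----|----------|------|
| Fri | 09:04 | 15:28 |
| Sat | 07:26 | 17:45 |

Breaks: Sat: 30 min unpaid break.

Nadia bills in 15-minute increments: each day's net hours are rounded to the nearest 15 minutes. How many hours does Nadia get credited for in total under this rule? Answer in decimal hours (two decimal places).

16.25 hours

Fri: 09:04–15:28 = 6 h 24 min → rounds to 6 h 30 min
Sat: 07:26–17:45 = 10 h 19 min − 30 min = 9 h 49 min → rounds to 9 h 45 min
Total credited: 16 h 15 min.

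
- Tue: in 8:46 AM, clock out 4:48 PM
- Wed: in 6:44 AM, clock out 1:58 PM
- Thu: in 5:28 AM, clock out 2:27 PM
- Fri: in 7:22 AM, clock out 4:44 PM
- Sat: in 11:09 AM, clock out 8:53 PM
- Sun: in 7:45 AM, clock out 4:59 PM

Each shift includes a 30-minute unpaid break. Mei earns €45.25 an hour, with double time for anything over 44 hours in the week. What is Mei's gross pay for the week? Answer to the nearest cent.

€2496.29

Tue: 8:46 AM–4:48 PM = 8 h 2 min; less 30 min break → 7 h 32 min
Wed: 6:44 AM–1:58 PM = 7 h 14 min; less 30 min break → 6 h 44 min
Thu: 5:28 AM–2:27 PM = 8 h 59 min; less 30 min break → 8 h 29 min
Fri: 7:22 AM–4:44 PM = 9 h 22 min; less 30 min break → 8 h 52 min
Sat: 11:09 AM–8:53 PM = 9 h 44 min; less 30 min break → 9 h 14 min
Sun: 7:45 AM–4:59 PM = 9 h 14 min; less 30 min break → 8 h 44 min
Total worked: 49 h 35 min = 2975 min.
Regular 44 h 0 min = 2640 min at €45.25/h; overtime 5 h 35 min = 335 min at €90.50/h.
Pay = (2640 × €45.25 + 335 × €90.50) ÷ 60 = €2496.29.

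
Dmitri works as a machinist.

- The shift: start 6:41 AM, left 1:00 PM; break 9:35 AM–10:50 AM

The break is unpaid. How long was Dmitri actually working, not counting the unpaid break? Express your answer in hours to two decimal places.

The shift: 6:41 AM–1:00 PM = 6 h 19 min; less 75 min break → 5 h 4 min

5.07 hours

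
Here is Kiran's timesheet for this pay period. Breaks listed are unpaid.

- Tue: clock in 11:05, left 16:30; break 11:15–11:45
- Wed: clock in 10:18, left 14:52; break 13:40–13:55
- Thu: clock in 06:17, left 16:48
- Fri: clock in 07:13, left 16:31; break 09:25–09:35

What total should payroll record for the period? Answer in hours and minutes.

Tue: 11:05–16:30 = 5 h 25 min; less 30 min break → 4 h 55 min
Wed: 10:18–14:52 = 4 h 34 min; less 15 min break → 4 h 19 min
Thu: 06:17–16:48 = 10 h 31 min
Fri: 07:13–16:31 = 9 h 18 min; less 10 min break → 9 h 8 min
Total: 4 h 55 min + 4 h 19 min + 10 h 31 min + 9 h 8 min = 28 h 53 min.

28 h 53 min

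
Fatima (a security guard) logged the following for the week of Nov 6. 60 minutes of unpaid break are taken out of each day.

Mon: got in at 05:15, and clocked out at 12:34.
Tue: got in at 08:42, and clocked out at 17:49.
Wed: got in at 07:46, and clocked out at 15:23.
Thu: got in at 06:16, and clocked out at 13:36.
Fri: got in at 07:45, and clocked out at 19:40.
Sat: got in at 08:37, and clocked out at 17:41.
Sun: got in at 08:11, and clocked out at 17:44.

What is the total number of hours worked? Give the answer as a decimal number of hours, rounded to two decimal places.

Mon: 05:15–12:34 = 7 h 19 min; less 60 min break → 6 h 19 min
Tue: 08:42–17:49 = 9 h 7 min; less 60 min break → 8 h 7 min
Wed: 07:46–15:23 = 7 h 37 min; less 60 min break → 6 h 37 min
Thu: 06:16–13:36 = 7 h 20 min; less 60 min break → 6 h 20 min
Fri: 07:45–19:40 = 11 h 55 min; less 60 min break → 10 h 55 min
Sat: 08:37–17:41 = 9 h 4 min; less 60 min break → 8 h 4 min
Sun: 08:11–17:44 = 9 h 33 min; less 60 min break → 8 h 33 min
Total: 6 h 19 min + 8 h 7 min + 6 h 37 min + 6 h 20 min + 10 h 55 min + 8 h 4 min + 8 h 33 min = 54 h 55 min.

54.92 hours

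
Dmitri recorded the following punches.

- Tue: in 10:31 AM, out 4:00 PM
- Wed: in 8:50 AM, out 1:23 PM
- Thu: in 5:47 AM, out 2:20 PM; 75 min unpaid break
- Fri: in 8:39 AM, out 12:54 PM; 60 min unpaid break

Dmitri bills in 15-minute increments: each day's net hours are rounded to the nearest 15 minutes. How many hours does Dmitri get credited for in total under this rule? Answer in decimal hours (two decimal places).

Tue: 10:31 AM–4:00 PM = 5 h 29 min → rounds to 5 h 30 min
Wed: 8:50 AM–1:23 PM = 4 h 33 min → rounds to 4 h 30 min
Thu: 5:47 AM–2:20 PM = 8 h 33 min − 75 min = 7 h 18 min → rounds to 7 h 15 min
Fri: 8:39 AM–12:54 PM = 4 h 15 min − 60 min = 3 h 15 min → rounds to 3 h 15 min
Total credited: 20 h 30 min.

20.50 hours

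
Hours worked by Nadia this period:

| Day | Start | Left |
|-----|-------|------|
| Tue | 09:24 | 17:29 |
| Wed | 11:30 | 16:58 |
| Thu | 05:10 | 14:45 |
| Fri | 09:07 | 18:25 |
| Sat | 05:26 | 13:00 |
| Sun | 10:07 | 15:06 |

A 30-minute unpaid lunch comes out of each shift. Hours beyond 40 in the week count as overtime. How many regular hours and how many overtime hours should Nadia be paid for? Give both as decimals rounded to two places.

Regular 40.00 hours, overtime 1.98 hours

Tue: 09:24–17:29 = 8 h 5 min; less 30 min break → 7 h 35 min
Wed: 11:30–16:58 = 5 h 28 min; less 30 min break → 4 h 58 min
Thu: 05:10–14:45 = 9 h 35 min; less 30 min break → 9 h 5 min
Fri: 09:07–18:25 = 9 h 18 min; less 30 min break → 8 h 48 min
Sat: 05:26–13:00 = 7 h 34 min; less 30 min break → 7 h 4 min
Sun: 10:07–15:06 = 4 h 59 min; less 30 min break → 4 h 29 min
Total worked: 41 h 59 min = 41.98 h.
Threshold 40 h → overtime 1 h 59 min, regular 40 h 0 min.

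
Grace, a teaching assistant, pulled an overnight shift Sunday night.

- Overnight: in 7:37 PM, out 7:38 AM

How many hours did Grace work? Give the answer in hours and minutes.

12 h 1 min

Overnight: 7:37 PM → midnight = 4 h 23 min; midnight → 7:38 AM = 7 h 38 min; span 12 h 1 min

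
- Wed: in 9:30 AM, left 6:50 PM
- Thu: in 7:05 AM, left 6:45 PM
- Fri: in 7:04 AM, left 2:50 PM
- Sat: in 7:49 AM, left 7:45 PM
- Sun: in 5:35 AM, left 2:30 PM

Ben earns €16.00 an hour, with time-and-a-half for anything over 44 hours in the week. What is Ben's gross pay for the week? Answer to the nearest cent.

€838.80

Wed: 9:30 AM–6:50 PM = 9 h 20 min
Thu: 7:05 AM–6:45 PM = 11 h 40 min
Fri: 7:04 AM–2:50 PM = 7 h 46 min
Sat: 7:49 AM–7:45 PM = 11 h 56 min
Sun: 5:35 AM–2:30 PM = 8 h 55 min
Total worked: 49 h 37 min = 2977 min.
Regular 44 h 0 min = 2640 min at €16.00/h; overtime 5 h 37 min = 337 min at €24.00/h.
Pay = (2640 × €16.00 + 337 × €24.00) ÷ 60 = €838.80.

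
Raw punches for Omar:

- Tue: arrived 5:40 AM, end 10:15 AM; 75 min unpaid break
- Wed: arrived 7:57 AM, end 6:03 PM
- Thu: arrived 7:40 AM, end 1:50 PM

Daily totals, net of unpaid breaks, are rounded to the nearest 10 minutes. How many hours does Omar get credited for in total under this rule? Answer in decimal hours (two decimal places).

Tue: 5:40 AM–10:15 AM = 4 h 35 min − 75 min = 3 h 20 min → rounds to 3 h 20 min
Wed: 7:57 AM–6:03 PM = 10 h 6 min → rounds to 10 h 10 min
Thu: 7:40 AM–1:50 PM = 6 h 10 min → rounds to 6 h 10 min
Total credited: 19 h 40 min.

19.67 hours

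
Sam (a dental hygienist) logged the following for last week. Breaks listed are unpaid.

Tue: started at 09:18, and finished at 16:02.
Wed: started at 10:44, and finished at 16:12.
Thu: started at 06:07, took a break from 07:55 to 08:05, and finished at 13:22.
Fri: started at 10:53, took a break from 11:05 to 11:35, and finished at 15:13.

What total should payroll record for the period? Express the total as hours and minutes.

Tue: 09:18–16:02 = 6 h 44 min
Wed: 10:44–16:12 = 5 h 28 min
Thu: 06:07–13:22 = 7 h 15 min; less 10 min break → 7 h 5 min
Fri: 10:53–15:13 = 4 h 20 min; less 30 min break → 3 h 50 min
Total: 6 h 44 min + 5 h 28 min + 7 h 5 min + 3 h 50 min = 23 h 7 min.

23 h 7 min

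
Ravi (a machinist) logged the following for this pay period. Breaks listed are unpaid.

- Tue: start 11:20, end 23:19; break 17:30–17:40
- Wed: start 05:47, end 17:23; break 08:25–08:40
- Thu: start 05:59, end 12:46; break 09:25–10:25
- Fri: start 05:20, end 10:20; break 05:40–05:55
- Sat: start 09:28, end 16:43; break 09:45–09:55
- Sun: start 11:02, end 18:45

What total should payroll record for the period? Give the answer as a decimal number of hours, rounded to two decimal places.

48.50 hours

Tue: 11:20–23:19 = 11 h 59 min; less 10 min break → 11 h 49 min
Wed: 05:47–17:23 = 11 h 36 min; less 15 min break → 11 h 21 min
Thu: 05:59–12:46 = 6 h 47 min; less 60 min break → 5 h 47 min
Fri: 05:20–10:20 = 5 h 0 min; less 15 min break → 4 h 45 min
Sat: 09:28–16:43 = 7 h 15 min; less 10 min break → 7 h 5 min
Sun: 11:02–18:45 = 7 h 43 min
Total: 11 h 49 min + 11 h 21 min + 5 h 47 min + 4 h 45 min + 7 h 5 min + 7 h 43 min = 48 h 30 min.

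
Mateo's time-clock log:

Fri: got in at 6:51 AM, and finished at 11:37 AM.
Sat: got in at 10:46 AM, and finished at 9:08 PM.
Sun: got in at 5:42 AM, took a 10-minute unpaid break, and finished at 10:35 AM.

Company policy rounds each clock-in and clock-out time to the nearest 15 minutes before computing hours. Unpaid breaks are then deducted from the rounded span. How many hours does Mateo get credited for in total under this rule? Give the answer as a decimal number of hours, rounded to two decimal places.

Fri: in 6:51 AM→6:45 AM, out 11:37 AM→11:30 AM; 4 h 45 min
Sat: in 10:46 AM→10:45 AM, out 9:08 PM→9:15 PM; 10 h 30 min
Sun: in 5:42 AM→5:45 AM, out 10:35 AM→10:30 AM; 4 h 45 min − 10 min = 4 h 35 min
Total credited: 19 h 50 min.

19.83 hours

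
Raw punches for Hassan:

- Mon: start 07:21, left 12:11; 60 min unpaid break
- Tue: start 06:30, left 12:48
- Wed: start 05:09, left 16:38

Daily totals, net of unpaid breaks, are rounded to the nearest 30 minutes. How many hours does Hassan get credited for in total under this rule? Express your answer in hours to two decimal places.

Mon: 07:21–12:11 = 4 h 50 min − 60 min = 3 h 50 min → rounds to 4 h 0 min
Tue: 06:30–12:48 = 6 h 18 min → rounds to 6 h 30 min
Wed: 05:09–16:38 = 11 h 29 min → rounds to 11 h 30 min
Total credited: 22 h 0 min.

22.00 hours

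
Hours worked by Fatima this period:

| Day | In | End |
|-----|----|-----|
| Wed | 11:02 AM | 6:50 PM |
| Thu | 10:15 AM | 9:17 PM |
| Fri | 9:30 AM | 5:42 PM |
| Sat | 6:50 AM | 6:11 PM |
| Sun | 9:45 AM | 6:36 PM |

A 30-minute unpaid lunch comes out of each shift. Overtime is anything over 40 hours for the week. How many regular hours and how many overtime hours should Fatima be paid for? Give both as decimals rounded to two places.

Wed: 11:02 AM–6:50 PM = 7 h 48 min; less 30 min break → 7 h 18 min
Thu: 10:15 AM–9:17 PM = 11 h 2 min; less 30 min break → 10 h 32 min
Fri: 9:30 AM–5:42 PM = 8 h 12 min; less 30 min break → 7 h 42 min
Sat: 6:50 AM–6:11 PM = 11 h 21 min; less 30 min break → 10 h 51 min
Sun: 9:45 AM–6:36 PM = 8 h 51 min; less 30 min break → 8 h 21 min
Total worked: 44 h 44 min = 44.73 h.
Threshold 40 h → overtime 4 h 44 min, regular 40 h 0 min.

Regular 40.00 hours, overtime 4.73 hours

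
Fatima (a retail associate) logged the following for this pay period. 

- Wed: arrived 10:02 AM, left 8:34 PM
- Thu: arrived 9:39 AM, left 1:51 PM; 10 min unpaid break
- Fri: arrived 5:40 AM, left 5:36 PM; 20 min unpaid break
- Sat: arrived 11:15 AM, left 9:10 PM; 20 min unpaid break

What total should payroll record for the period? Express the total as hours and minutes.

Wed: 10:02 AM–8:34 PM = 10 h 32 min
Thu: 9:39 AM–1:51 PM = 4 h 12 min; less 10 min break → 4 h 2 min
Fri: 5:40 AM–5:36 PM = 11 h 56 min; less 20 min break → 11 h 36 min
Sat: 11:15 AM–9:10 PM = 9 h 55 min; less 20 min break → 9 h 35 min
Total: 10 h 32 min + 4 h 2 min + 11 h 36 min + 9 h 35 min = 35 h 45 min.

35 h 45 min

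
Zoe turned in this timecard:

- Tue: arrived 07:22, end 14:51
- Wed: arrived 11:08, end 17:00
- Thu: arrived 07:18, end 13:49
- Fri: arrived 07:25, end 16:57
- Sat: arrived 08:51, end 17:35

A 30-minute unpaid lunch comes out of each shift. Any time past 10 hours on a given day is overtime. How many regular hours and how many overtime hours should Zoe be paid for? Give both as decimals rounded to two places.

Regular 35.63 hours, overtime 0.00 hours

Tue: 07:22–14:51 = 7 h 29 min; less 30 min break → 6 h 59 min
Wed: 11:08–17:00 = 5 h 52 min; less 30 min break → 5 h 22 min
Thu: 07:18–13:49 = 6 h 31 min; less 30 min break → 6 h 1 min
Fri: 07:25–16:57 = 9 h 32 min; less 30 min break → 9 h 2 min
Sat: 08:51–17:35 = 8 h 44 min; less 30 min break → 8 h 14 min
Tue reg 6 h 59 min / OT 0 h 0 min; Wed reg 5 h 22 min / OT 0 h 0 min; Thu reg 6 h 1 min / OT 0 h 0 min; Fri reg 9 h 2 min / OT 0 h 0 min; Sat reg 8 h 14 min / OT 0 h 0 min.
Totals: regular 35 h 38 min, overtime 0 h 0 min.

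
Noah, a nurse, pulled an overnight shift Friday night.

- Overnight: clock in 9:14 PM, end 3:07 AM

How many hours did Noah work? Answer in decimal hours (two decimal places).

Overnight: 9:14 PM → midnight = 2 h 46 min; midnight → 3:07 AM = 3 h 7 min; span 5 h 53 min

5.88 hours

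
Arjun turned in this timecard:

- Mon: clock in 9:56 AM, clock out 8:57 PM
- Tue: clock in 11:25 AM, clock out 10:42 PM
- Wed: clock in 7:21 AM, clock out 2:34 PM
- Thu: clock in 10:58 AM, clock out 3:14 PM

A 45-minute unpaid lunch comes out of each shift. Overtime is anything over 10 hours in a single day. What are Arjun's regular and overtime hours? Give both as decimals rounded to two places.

Regular 29.98 hours, overtime 0.80 hours

Mon: 9:56 AM–8:57 PM = 11 h 1 min; less 45 min break → 10 h 16 min
Tue: 11:25 AM–10:42 PM = 11 h 17 min; less 45 min break → 10 h 32 min
Wed: 7:21 AM–2:34 PM = 7 h 13 min; less 45 min break → 6 h 28 min
Thu: 10:58 AM–3:14 PM = 4 h 16 min; less 45 min break → 3 h 31 min
Mon reg 10 h 0 min / OT 0 h 16 min; Tue reg 10 h 0 min / OT 0 h 32 min; Wed reg 6 h 28 min / OT 0 h 0 min; Thu reg 3 h 31 min / OT 0 h 0 min.
Totals: regular 29 h 59 min, overtime 0 h 48 min.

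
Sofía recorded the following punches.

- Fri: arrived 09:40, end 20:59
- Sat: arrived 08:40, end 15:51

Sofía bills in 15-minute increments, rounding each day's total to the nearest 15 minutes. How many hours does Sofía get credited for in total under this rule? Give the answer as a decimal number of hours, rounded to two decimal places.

Fri: 09:40–20:59 = 11 h 19 min → rounds to 11 h 15 min
Sat: 08:40–15:51 = 7 h 11 min → rounds to 7 h 15 min
Total credited: 18 h 30 min.

18.50 hours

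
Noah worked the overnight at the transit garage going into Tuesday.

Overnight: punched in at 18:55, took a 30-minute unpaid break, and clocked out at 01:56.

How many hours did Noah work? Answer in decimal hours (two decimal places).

Overnight: 18:55 → midnight = 5 h 5 min; midnight → 01:56 = 1 h 56 min; span 7 h 1 min; less 30 min break → 6 h 31 min

6.52 hours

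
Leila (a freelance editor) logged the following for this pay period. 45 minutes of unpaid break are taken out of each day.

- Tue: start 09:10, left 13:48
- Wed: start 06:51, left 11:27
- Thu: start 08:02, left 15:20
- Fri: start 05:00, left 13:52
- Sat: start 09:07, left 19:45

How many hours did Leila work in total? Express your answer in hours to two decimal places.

32.28 hours

Tue: 09:10–13:48 = 4 h 38 min; less 45 min break → 3 h 53 min
Wed: 06:51–11:27 = 4 h 36 min; less 45 min break → 3 h 51 min
Thu: 08:02–15:20 = 7 h 18 min; less 45 min break → 6 h 33 min
Fri: 05:00–13:52 = 8 h 52 min; less 45 min break → 8 h 7 min
Sat: 09:07–19:45 = 10 h 38 min; less 45 min break → 9 h 53 min
Total: 3 h 53 min + 3 h 51 min + 6 h 33 min + 8 h 7 min + 9 h 53 min = 32 h 17 min.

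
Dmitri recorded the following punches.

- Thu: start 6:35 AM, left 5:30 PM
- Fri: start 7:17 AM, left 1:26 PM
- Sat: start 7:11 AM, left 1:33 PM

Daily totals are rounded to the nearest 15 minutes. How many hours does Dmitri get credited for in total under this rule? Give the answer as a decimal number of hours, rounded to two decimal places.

Thu: 6:35 AM–5:30 PM = 10 h 55 min → rounds to 11 h 0 min
Fri: 7:17 AM–1:26 PM = 6 h 9 min → rounds to 6 h 15 min
Sat: 7:11 AM–1:33 PM = 6 h 22 min → rounds to 6 h 15 min
Total credited: 23 h 30 min.

23.50 hours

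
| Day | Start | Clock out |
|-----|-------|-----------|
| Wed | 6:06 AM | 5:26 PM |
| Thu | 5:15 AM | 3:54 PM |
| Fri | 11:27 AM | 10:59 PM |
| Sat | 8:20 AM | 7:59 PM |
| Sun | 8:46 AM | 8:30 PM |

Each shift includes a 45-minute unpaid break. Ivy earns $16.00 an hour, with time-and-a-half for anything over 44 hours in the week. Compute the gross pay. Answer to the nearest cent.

Wed: 6:06 AM–5:26 PM = 11 h 20 min; less 45 min break → 10 h 35 min
Thu: 5:15 AM–3:54 PM = 10 h 39 min; less 45 min break → 9 h 54 min
Fri: 11:27 AM–10:59 PM = 11 h 32 min; less 45 min break → 10 h 47 min
Sat: 8:20 AM–7:59 PM = 11 h 39 min; less 45 min break → 10 h 54 min
Sun: 8:46 AM–8:30 PM = 11 h 44 min; less 45 min break → 10 h 59 min
Total worked: 53 h 9 min = 3189 min.
Regular 44 h 0 min = 2640 min at $16.00/h; overtime 9 h 9 min = 549 min at $24.00/h.
Pay = (2640 × $16.00 + 549 × $24.00) ÷ 60 = $923.60.

$923.60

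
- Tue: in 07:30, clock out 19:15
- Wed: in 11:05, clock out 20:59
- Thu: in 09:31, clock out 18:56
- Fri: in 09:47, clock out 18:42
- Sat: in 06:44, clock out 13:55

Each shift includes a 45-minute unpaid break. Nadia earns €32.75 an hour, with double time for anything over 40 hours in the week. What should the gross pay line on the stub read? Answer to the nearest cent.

€1533.79

Tue: 07:30–19:15 = 11 h 45 min; less 45 min break → 11 h 0 min
Wed: 11:05–20:59 = 9 h 54 min; less 45 min break → 9 h 9 min
Thu: 09:31–18:56 = 9 h 25 min; less 45 min break → 8 h 40 min
Fri: 09:47–18:42 = 8 h 55 min; less 45 min break → 8 h 10 min
Sat: 06:44–13:55 = 7 h 11 min; less 45 min break → 6 h 26 min
Total worked: 43 h 25 min = 2605 min.
Regular 40 h 0 min = 2400 min at €32.75/h; overtime 3 h 25 min = 205 min at €65.50/h.
Pay = (2400 × €32.75 + 205 × €65.50) ÷ 60 = €1533.79.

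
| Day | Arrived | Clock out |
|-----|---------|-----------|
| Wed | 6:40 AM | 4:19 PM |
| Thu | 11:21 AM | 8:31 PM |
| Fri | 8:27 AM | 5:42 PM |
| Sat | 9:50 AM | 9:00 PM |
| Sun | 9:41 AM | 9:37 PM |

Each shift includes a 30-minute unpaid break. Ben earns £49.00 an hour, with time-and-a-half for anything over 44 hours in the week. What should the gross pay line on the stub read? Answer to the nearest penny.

£2499.00

Wed: 6:40 AM–4:19 PM = 9 h 39 min; less 30 min break → 9 h 9 min
Thu: 11:21 AM–8:31 PM = 9 h 10 min; less 30 min break → 8 h 40 min
Fri: 8:27 AM–5:42 PM = 9 h 15 min; less 30 min break → 8 h 45 min
Sat: 9:50 AM–9:00 PM = 11 h 10 min; less 30 min break → 10 h 40 min
Sun: 9:41 AM–9:37 PM = 11 h 56 min; less 30 min break → 11 h 26 min
Total worked: 48 h 40 min = 2920 min.
Regular 44 h 0 min = 2640 min at £49.00/h; overtime 4 h 40 min = 280 min at £73.50/h.
Pay = (2640 × £49.00 + 280 × £73.50) ÷ 60 = £2499.00.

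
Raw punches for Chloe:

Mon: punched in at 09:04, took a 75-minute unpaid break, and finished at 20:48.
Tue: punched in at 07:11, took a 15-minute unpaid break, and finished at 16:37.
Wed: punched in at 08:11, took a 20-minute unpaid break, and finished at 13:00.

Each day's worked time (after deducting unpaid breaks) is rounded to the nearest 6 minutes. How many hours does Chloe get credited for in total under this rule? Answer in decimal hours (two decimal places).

Mon: 09:04–20:48 = 11 h 44 min − 75 min = 10 h 29 min → rounds to 10 h 30 min
Tue: 07:11–16:37 = 9 h 26 min − 15 min = 9 h 11 min → rounds to 9 h 12 min
Wed: 08:11–13:00 = 4 h 49 min − 20 min = 4 h 29 min → rounds to 4 h 30 min
Total credited: 24 h 12 min.

24.20 hours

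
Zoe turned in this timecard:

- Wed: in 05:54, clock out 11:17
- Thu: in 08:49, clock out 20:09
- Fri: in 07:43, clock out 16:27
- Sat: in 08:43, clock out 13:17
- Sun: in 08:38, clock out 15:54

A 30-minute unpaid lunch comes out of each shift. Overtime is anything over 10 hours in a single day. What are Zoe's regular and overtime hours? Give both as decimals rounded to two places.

Wed: 05:54–11:17 = 5 h 23 min; less 30 min break → 4 h 53 min
Thu: 08:49–20:09 = 11 h 20 min; less 30 min break → 10 h 50 min
Fri: 07:43–16:27 = 8 h 44 min; less 30 min break → 8 h 14 min
Sat: 08:43–13:17 = 4 h 34 min; less 30 min break → 4 h 4 min
Sun: 08:38–15:54 = 7 h 16 min; less 30 min break → 6 h 46 min
Wed reg 4 h 53 min / OT 0 h 0 min; Thu reg 10 h 0 min / OT 0 h 50 min; Fri reg 8 h 14 min / OT 0 h 0 min; Sat reg 4 h 4 min / OT 0 h 0 min; Sun reg 6 h 46 min / OT 0 h 0 min.
Totals: regular 33 h 57 min, overtime 0 h 50 min.

Regular 33.95 hours, overtime 0.83 hours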